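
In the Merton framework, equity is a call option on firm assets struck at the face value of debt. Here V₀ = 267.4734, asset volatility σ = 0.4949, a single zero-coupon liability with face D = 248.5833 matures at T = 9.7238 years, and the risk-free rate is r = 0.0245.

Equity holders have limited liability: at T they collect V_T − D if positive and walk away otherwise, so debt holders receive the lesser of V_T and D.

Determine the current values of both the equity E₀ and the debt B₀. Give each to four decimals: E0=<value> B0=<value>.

E0=167.5840 B0=99.8894

d₁ = [ln(V₀/D) + (r + σ²/2)T] / (σ√T)
   = [ln(267.4734/248.5833) + (0.0245 + 0.5·0.4949²)·9.7238] / (0.4949·√9.7238)
   = [0.073242 + 1.429039] / 1.543247 = 0.973455
d₂ = d₁ − σ√T = 0.973455 − 1.543247 = -0.569792
N(d₁) = 0.834836,  N(d₂) = 0.284409,  e^(−rT) = 0.788019
E₀ = V₀·N(d₁) − D·e^(−rT)·N(d₂)
   = 267.4734·0.834836 − 248.5833·0.788019·0.284409 = 167.584044
B₀ = V₀ − E₀ = 267.4734 − 167.584044 = 99.889356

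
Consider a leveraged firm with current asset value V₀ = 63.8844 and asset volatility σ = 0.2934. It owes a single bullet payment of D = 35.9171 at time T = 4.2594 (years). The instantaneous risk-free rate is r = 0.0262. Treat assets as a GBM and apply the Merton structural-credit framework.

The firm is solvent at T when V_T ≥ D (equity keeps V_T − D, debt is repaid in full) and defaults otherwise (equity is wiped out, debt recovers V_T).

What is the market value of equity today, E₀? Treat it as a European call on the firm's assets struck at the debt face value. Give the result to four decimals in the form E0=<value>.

E0=33.4623

d₁ = [ln(V₀/D) + (r + σ²/2)T] / (σ√T)
   = [ln(63.8844/35.9171) + (0.0262 + 0.5·0.2934²)·4.2594] / (0.2934·√4.2594)
   = [0.575862 + 0.294928] / 0.605528 = 1.438067
d₂ = d₁ − σ√T = 1.438067 − 0.605528 = 0.832539
N(d₁) = 0.924793,  N(d₂) = 0.797448,  e^(−rT) = 0.894405
E₀ = V₀·N(d₁) − D·e^(−rT)·N(d₂)
   = 63.8844·0.924793 − 35.9171·0.894405·0.797448 = 33.462253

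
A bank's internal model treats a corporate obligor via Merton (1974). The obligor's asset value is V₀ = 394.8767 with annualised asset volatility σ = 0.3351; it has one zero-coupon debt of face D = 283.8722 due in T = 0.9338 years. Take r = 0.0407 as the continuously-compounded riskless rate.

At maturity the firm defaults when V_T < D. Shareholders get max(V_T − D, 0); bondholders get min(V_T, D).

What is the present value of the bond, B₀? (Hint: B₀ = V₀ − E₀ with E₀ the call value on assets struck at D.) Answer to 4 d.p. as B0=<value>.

d₁ = [ln(V₀/D) + (r + σ²/2)T] / (σ√T)
   = [ln(394.8767/283.8722) + (0.0407 + 0.5·0.3351²)·0.9338] / (0.3351·√0.9338)
   = [0.330049 + 0.090435] / 0.323818 = 1.298519
d₂ = d₁ − σ√T = 1.298519 − 0.323818 = 0.974701
N(d₁) = 0.902945,  N(d₂) = 0.835146,  e^(−rT) = 0.962707
E₀ = V₀·N(d₁) − D·e^(−rT)·N(d₂)
   = 394.8767·0.902945 − 283.8722·0.962707·0.835146 = 128.318609
B₀ = V₀ − E₀ = 394.8767 − 128.318609 = 266.558091

B0=266.5581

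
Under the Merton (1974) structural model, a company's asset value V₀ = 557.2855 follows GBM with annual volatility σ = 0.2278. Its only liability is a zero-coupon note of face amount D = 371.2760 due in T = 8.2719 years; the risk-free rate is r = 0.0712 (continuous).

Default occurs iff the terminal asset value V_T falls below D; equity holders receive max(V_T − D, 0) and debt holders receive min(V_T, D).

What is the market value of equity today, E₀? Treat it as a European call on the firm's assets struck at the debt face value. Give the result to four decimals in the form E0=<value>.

E0=357.2570

d₁ = [ln(V₀/D) + (r + σ²/2)T] / (σ√T)
   = [ln(557.2855/371.2760) + (0.0712 + 0.5·0.2278²)·8.2719] / (0.2278·√8.2719)
   = [0.406132 + 0.803585] / 0.655174 = 1.846408
d₂ = d₁ − σ√T = 1.846408 − 0.655174 = 1.191234
N(d₁) = 0.967583,  N(d₂) = 0.883219,  e^(−rT) = 0.554904
E₀ = V₀·N(d₁) − D·e^(−rT)·N(d₂)
   = 557.2855·0.967583 − 371.2760·0.554904·0.883219 = 357.257035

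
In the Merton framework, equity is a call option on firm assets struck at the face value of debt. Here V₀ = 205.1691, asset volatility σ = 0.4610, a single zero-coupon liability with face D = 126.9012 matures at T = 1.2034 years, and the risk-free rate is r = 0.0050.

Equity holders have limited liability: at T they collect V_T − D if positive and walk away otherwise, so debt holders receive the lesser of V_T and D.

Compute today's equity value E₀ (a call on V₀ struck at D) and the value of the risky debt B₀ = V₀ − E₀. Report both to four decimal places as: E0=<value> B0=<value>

d₁ = [ln(V₀/D) + (r + σ²/2)T] / (σ√T)
   = [ln(205.1691/126.9012) + (0.0050 + 0.5·0.4610²)·1.2034] / (0.4610·√1.2034)
   = [0.480426 + 0.133891] / 0.505715 = 1.214748
d₂ = d₁ − σ√T = 1.214748 − 0.505715 = 0.709033
N(d₁) = 0.887769,  N(d₂) = 0.760848,  e^(−rT) = 0.994001
E₀ = V₀·N(d₁) − D·e^(−rT)·N(d₂)
   = 205.1691·0.887769 − 126.9012·0.994001·0.760848 = 86.169436
B₀ = V₀ − E₀ = 205.1691 − 86.169436 = 118.999664

E0=86.1694 B0=118.9997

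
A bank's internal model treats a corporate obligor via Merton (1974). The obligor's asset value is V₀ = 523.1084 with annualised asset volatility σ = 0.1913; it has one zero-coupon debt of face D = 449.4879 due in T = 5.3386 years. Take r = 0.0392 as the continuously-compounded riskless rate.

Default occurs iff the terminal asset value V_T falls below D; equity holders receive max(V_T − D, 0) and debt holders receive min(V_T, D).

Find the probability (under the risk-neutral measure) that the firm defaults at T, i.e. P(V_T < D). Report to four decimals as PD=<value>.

PD=0.2757

d₁ = [ln(V₀/D) + (r + σ²/2)T] / (σ√T)
   = [ln(523.1084/449.4879) + (0.0392 + 0.5·0.1913²)·5.3386] / (0.1913·√5.3386)
   = [0.151680 + 0.306958] / 0.442007 = 1.037627
d₂ = d₁ − σ√T = 1.037627 − 0.442007 = 0.595620
risk-neutral PD = N(−d₂) = N(-0.595620) = 0.275714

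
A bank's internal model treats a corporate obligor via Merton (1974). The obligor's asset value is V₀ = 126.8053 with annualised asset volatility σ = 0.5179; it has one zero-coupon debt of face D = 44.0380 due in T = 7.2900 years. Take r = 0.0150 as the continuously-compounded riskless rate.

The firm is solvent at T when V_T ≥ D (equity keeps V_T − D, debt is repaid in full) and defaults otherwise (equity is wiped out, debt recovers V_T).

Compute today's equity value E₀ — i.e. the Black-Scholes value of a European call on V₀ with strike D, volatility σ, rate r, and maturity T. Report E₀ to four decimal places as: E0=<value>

E0=97.0098

d₁ = [ln(V₀/D) + (r + σ²/2)T] / (σ√T)
   = [ln(126.8053/44.0380) + (0.0150 + 0.5·0.5179²)·7.2900] / (0.5179·√7.2900)
   = [1.057600 + 1.087013] / 1.398330 = 1.533696
d₂ = d₁ − σ√T = 1.533696 − 1.398330 = 0.135366
N(d₁) = 0.937448,  N(d₂) = 0.553839,  e^(−rT) = 0.896417
E₀ = V₀·N(d₁) − D·e^(−rT)·N(d₂)
   = 126.8053·0.937448 − 44.0380·0.896417·0.553839 = 97.009789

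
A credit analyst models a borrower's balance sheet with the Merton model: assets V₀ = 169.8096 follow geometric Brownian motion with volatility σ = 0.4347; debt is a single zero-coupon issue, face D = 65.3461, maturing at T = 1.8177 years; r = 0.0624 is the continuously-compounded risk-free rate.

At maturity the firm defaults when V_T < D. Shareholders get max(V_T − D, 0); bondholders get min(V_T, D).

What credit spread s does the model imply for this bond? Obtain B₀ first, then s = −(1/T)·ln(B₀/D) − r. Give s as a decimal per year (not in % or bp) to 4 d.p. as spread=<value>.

d₁ = [ln(V₀/D) + (r + σ²/2)T] / (σ√T)
   = [ln(169.8096/65.3461) + (0.0624 + 0.5·0.4347²)·1.8177] / (0.4347·√1.8177)
   = [0.954980 + 0.285164] / 0.586072 = 2.116029
d₂ = d₁ − σ√T = 2.116029 − 0.586072 = 1.529957
N(d₁) = 0.982829,  N(d₂) = 0.936986,  e^(−rT) = 0.892772
E₀ = V₀·N(d₁) − D·e^(−rT)·N(d₂)
   = 169.8096·0.982829 − 65.3461·0.892772·0.936986 = 112.230789
B₀ = V₀ − E₀ = 169.8096 − 112.230789 = 57.578811
spread = −(1/T)·ln(B₀/D) − r = −(1/1.8177)·ln(57.578811/65.3461) − 0.0624 = 0.00721717

spread=0.0072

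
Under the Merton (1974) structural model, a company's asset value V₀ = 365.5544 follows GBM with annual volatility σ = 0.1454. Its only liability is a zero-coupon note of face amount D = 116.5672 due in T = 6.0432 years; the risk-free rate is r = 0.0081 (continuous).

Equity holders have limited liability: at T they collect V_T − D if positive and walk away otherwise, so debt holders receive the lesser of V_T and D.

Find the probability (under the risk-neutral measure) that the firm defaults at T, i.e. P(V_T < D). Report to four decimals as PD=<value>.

d₁ = [ln(V₀/D) + (r + σ²/2)T] / (σ√T)
   = [ln(365.5544/116.5672) + (0.0081 + 0.5·0.1454²)·6.0432] / (0.1454·√6.0432)
   = [1.142947 + 0.112830] / 0.357436 = 3.513296
d₂ = d₁ − σ√T = 3.513296 − 0.357436 = 3.155860
risk-neutral PD = N(−d₂) = N(-3.155860) = 0.000800

PD=0.0008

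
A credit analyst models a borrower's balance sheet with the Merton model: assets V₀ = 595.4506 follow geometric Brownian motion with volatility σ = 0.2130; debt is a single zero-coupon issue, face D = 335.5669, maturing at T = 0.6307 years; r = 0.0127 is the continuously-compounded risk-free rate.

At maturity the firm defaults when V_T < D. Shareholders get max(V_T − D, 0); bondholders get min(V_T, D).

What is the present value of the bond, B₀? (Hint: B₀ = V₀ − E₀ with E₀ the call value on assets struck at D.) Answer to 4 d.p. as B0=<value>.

d₁ = [ln(V₀/D) + (r + σ²/2)T] / (σ√T)
   = [ln(595.4506/335.5669) + (0.0127 + 0.5·0.2130²)·0.6307] / (0.2130·√0.6307)
   = [0.573497 + 0.022317] / 0.169157 = 3.522247
d₂ = d₁ − σ√T = 3.522247 − 0.169157 = 3.353089
N(d₁) = 0.999786,  N(d₂) = 0.999600,  e^(−rT) = 0.992022
E₀ = V₀·N(d₁) − D·e^(−rT)·N(d₂)
   = 595.4506·0.999786 − 335.5669·0.992022·0.999600 = 262.566434
B₀ = V₀ − E₀ = 595.4506 − 262.566434 = 332.884166

B0=332.8842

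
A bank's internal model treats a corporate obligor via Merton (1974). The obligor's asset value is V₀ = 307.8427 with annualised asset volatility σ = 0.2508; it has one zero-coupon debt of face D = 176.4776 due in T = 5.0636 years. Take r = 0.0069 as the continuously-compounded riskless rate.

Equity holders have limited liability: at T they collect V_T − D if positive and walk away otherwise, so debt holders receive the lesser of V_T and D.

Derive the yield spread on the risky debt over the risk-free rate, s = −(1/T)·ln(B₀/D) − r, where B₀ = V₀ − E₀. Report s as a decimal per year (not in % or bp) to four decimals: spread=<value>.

d₁ = [ln(V₀/D) + (r + σ²/2)T] / (σ√T)
   = [ln(307.8427/176.4776) + (0.0069 + 0.5·0.2508²)·5.0636] / (0.2508·√5.0636)
   = [0.556395 + 0.194191] / 0.564361 = 1.329974
d₂ = d₁ − σ√T = 1.329974 − 0.564361 = 0.765612
N(d₁) = 0.908237,  N(d₂) = 0.778047,  e^(−rT) = 0.965664
E₀ = V₀·N(d₁) − D·e^(−rT)·N(d₂)
   = 307.8427·0.908237 − 176.4776·0.965664·0.778047 = 147.000739
B₀ = V₀ − E₀ = 307.8427 − 147.000739 = 160.841961
spread = −(1/T)·ln(B₀/D) − r = −(1/5.0636)·ln(160.841961/176.4776) − 0.0069 = 0.01142129

spread=0.0114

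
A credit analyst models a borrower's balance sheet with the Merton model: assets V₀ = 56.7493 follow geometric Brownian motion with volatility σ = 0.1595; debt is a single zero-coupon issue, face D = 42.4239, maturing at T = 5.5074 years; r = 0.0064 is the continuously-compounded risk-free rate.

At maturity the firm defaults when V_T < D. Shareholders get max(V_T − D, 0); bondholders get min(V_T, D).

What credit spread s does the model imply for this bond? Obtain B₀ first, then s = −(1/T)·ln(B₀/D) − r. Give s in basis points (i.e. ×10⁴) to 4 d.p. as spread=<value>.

spread=85.7471

d₁ = [ln(V₀/D) + (r + σ²/2)T] / (σ√T)
   = [ln(56.7493/42.4239) + (0.0064 + 0.5·0.1595²)·5.5074] / (0.1595·√5.5074)
   = [0.290931 + 0.105302] / 0.374312 = 1.058564
d₂ = d₁ − σ√T = 1.058564 − 0.374312 = 0.684252
N(d₁) = 0.855101,  N(d₂) = 0.753092,  e^(−rT) = 0.965367
E₀ = V₀·N(d₁) − D·e^(−rT)·N(d₂)
   = 56.7493·0.855101 − 42.4239·0.965367·0.753092 = 17.683782
B₀ = V₀ − E₀ = 56.7493 − 17.683782 = 39.065518
spread = −(1/T)·ln(B₀/D) − r = −(1/5.5074)·ln(39.065518/42.4239) − 0.0064 = 0.00857471
in basis points: 0.00857471 × 10⁴ = 85.7471 bp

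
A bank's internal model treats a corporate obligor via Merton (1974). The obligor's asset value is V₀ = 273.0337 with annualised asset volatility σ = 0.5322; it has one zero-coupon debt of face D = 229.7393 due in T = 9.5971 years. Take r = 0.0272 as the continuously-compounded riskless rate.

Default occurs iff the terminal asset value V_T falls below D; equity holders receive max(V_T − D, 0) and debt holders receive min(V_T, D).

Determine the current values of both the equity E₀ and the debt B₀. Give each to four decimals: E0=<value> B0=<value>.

E0=184.3994 B0=88.6343

d₁ = [ln(V₀/D) + (r + σ²/2)T] / (σ√T)
   = [ln(273.0337/229.7393) + (0.0272 + 0.5·0.5322²)·9.5971] / (0.5322·√9.5971)
   = [0.172650 + 1.620167] / 1.648712 = 1.087405
d₂ = d₁ − σ√T = 1.087405 − 1.648712 = -0.561308
N(d₁) = 0.861571,  N(d₂) = 0.287294,  e^(−rT) = 0.770249
E₀ = V₀·N(d₁) − D·e^(−rT)·N(d₂)
   = 273.0337·0.861571 − 229.7393·0.770249·0.287294 = 184.399384
B₀ = V₀ − E₀ = 273.0337 − 184.399384 = 88.634316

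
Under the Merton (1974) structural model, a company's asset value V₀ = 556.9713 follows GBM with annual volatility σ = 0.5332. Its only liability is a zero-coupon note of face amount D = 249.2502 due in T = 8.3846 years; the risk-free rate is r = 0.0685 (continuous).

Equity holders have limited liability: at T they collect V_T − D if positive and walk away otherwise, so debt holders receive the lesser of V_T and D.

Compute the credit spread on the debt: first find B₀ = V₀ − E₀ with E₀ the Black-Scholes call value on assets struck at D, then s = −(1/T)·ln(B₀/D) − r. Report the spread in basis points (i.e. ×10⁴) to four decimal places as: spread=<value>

d₁ = [ln(V₀/D) + (r + σ²/2)T] / (σ√T)
   = [ln(556.9713/249.2502) + (0.0685 + 0.5·0.5332²)·8.3846] / (0.5332·√8.3846)
   = [0.804057 + 1.766225] / 1.543943 = 1.664752
d₂ = d₁ − σ√T = 1.664752 − 1.543943 = 0.120808
N(d₁) = 0.952019,  N(d₂) = 0.548079,  e^(−rT) = 0.563074
E₀ = V₀·N(d₁) − D·e^(−rT)·N(d₂)
   = 556.9713·0.952019 − 249.2502·0.563074·0.548079 = 453.326429
B₀ = V₀ − E₀ = 556.9713 − 453.326429 = 103.644871
spread = −(1/T)·ln(B₀/D) − r = −(1/8.3846)·ln(103.644871/249.2502) − 0.0685 = 0.03615459
in basis points: 0.03615459 × 10⁴ = 361.5459 bp

spread=361.5459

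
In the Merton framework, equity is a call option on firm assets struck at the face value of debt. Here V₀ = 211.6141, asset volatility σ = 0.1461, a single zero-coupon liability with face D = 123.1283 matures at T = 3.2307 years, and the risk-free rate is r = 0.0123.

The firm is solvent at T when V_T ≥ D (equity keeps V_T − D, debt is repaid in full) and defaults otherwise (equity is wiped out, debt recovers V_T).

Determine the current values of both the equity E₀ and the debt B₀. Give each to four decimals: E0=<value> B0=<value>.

d₁ = [ln(V₀/D) + (r + σ²/2)T] / (σ√T)
   = [ln(211.6141/123.1283) + (0.0123 + 0.5·0.1461²)·3.2307] / (0.1461·√3.2307)
   = [0.541537 + 0.074218] / 0.262602 = 2.344820
d₂ = d₁ − σ√T = 2.344820 − 0.262602 = 2.082217
N(d₁) = 0.990482,  N(d₂) = 0.981339,  e^(−rT) = 0.961042
E₀ = V₀·N(d₁) − D·e^(−rT)·N(d₂)
   = 211.6141·0.990482 − 123.1283·0.961042·0.981339 = 93.476731
B₀ = V₀ − E₀ = 211.6141 − 93.476731 = 118.137369

E0=93.4767 B0=118.1374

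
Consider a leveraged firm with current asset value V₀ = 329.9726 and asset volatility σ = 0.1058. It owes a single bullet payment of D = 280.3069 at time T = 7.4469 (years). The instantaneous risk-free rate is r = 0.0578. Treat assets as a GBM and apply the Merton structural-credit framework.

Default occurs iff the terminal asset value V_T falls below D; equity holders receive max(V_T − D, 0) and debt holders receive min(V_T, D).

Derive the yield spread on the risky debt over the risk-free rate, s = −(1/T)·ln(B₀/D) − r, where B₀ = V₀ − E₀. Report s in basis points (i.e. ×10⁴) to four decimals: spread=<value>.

spread=3.7830

d₁ = [ln(V₀/D) + (r + σ²/2)T] / (σ√T)
   = [ln(329.9726/280.3069) + (0.0578 + 0.5·0.1058²)·7.4469] / (0.1058·√7.4469)
   = [0.163125 + 0.472110] / 0.288718 = 2.200192
d₂ = d₁ − σ√T = 2.200192 − 0.288718 = 1.911474
N(d₁) = 0.986103,  N(d₂) = 0.972028,  e^(−rT) = 0.650229
E₀ = V₀·N(d₁) − D·e^(−rT)·N(d₂)
   = 329.9726·0.986103 − 280.3069·0.650229·0.972028 = 148.221690
B₀ = V₀ − E₀ = 329.9726 − 148.221690 = 181.750910
spread = −(1/T)·ln(B₀/D) − r = −(1/7.4469)·ln(181.750910/280.3069) − 0.0578 = 0.00037830
in basis points: 0.00037830 × 10⁴ = 3.7830 bp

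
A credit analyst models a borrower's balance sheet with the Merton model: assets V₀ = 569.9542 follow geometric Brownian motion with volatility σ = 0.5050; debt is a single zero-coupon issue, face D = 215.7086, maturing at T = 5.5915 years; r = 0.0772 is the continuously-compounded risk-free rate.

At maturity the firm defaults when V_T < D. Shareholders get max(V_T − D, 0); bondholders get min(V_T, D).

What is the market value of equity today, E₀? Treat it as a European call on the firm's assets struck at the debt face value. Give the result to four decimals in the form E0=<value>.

E0=447.5561

d₁ = [ln(V₀/D) + (r + σ²/2)T] / (σ√T)
   = [ln(569.9542/215.7086) + (0.0772 + 0.5·0.5050²)·5.5915] / (0.5050·√5.5915)
   = [0.971628 + 1.144650] / 1.194141 = 1.772218
d₂ = d₁ − σ√T = 1.772218 − 1.194141 = 0.578077
N(d₁) = 0.961821,  N(d₂) = 0.718394,  e^(−rT) = 0.649428
E₀ = V₀·N(d₁) − D·e^(−rT)·N(d₂)
   = 569.9542·0.961821 − 215.7086·0.649428·0.718394 = 447.556055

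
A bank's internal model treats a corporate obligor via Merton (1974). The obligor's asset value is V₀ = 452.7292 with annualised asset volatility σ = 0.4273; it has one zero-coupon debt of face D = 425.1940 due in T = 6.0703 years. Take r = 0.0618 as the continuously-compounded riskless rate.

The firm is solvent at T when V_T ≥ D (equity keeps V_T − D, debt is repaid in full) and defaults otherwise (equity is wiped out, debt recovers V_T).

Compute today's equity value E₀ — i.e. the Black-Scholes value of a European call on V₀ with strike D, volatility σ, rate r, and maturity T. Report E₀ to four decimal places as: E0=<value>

E0=241.1559

d₁ = [ln(V₀/D) + (r + σ²/2)T] / (σ√T)
   = [ln(452.7292/425.1940) + (0.0618 + 0.5·0.4273²)·6.0703] / (0.4273·√6.0703)
   = [0.062749 + 0.929318] / 1.052781 = 0.942330
d₂ = d₁ − σ√T = 0.942330 − 1.052781 = -0.110451
N(d₁) = 0.826988,  N(d₂) = 0.456026,  e^(−rT) = 0.687190
E₀ = V₀·N(d₁) − D·e^(−rT)·N(d₂)
   = 452.7292·0.826988 − 425.1940·0.687190·0.456026 = 241.155904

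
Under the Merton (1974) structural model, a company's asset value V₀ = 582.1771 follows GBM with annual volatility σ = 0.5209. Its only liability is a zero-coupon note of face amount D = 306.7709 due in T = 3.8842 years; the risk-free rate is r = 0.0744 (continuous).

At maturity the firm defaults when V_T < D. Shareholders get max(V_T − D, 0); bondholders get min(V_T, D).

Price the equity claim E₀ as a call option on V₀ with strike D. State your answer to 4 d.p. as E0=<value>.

d₁ = [ln(V₀/D) + (r + σ²/2)T] / (σ√T)
   = [ln(582.1771/306.7709) + (0.0744 + 0.5·0.5209²)·3.8842] / (0.5209·√3.8842)
   = [0.640673 + 0.815948] / 1.026609 = 1.418866
d₂ = d₁ − σ√T = 1.418866 − 1.026609 = 0.392257
N(d₁) = 0.922031,  N(d₂) = 0.652566,  e^(−rT) = 0.749024
E₀ = V₀·N(d₁) − D·e^(−rT)·N(d₂)
   = 582.1771·0.922031 − 306.7709·0.749024·0.652566 = 386.839587

E0=386.8396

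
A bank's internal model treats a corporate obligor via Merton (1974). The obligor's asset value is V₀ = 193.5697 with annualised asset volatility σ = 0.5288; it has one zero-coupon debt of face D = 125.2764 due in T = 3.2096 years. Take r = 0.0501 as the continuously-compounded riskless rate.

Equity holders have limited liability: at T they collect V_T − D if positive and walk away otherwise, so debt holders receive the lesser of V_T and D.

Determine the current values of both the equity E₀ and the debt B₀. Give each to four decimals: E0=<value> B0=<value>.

E0=107.5048 B0=86.0649

d₁ = [ln(V₀/D) + (r + σ²/2)T] / (σ√T)
   = [ln(193.5697/125.2764) + (0.0501 + 0.5·0.5288²)·3.2096] / (0.5288·√3.2096)
   = [0.435115 + 0.609550] / 0.947364 = 1.102707
d₂ = d₁ − σ√T = 1.102707 − 0.947364 = 0.155343
N(d₁) = 0.864923,  N(d₂) = 0.561725,  e^(−rT) = 0.851462
E₀ = V₀·N(d₁) − D·e^(−rT)·N(d₂)
   = 193.5697·0.864923 − 125.2764·0.851462·0.561725 = 107.504794
B₀ = V₀ − E₀ = 193.5697 − 107.504794 = 86.064906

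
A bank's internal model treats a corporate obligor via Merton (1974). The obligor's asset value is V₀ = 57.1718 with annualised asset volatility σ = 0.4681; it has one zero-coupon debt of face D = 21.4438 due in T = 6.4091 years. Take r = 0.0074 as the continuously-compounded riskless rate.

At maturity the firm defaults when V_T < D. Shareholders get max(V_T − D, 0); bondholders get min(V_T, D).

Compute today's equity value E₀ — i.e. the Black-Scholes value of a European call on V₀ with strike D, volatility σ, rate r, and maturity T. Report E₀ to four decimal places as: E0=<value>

E0=40.6066

d₁ = [ln(V₀/D) + (r + σ²/2)T] / (σ√T)
   = [ln(57.1718/21.4438) + (0.0074 + 0.5·0.4681²)·6.4091] / (0.4681·√6.4091)
   = [0.980625 + 0.749601] / 1.185051 = 1.460043
d₂ = d₁ − σ√T = 1.460043 − 1.185051 = 0.274992
N(d₁) = 0.927861,  N(d₂) = 0.608339,  e^(−rT) = 0.953680
E₀ = V₀·N(d₁) − D·e^(−rT)·N(d₂)
   = 57.1718·0.927861 − 21.4438·0.953680·0.608339 = 40.606635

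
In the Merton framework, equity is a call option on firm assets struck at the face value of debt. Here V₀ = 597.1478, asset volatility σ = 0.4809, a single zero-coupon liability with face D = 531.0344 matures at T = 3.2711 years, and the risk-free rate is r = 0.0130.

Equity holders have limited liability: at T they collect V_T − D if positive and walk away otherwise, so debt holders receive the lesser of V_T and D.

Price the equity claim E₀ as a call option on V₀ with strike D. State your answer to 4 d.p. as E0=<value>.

E0=233.0588

d₁ = [ln(V₀/D) + (r + σ²/2)T] / (σ√T)
   = [ln(597.1478/531.0344) + (0.0130 + 0.5·0.4809²)·3.2711] / (0.4809·√3.2711)
   = [0.117338 + 0.420769] / 0.869765 = 0.618682
d₂ = d₁ − σ√T = 0.618682 − 0.869765 = -0.251083
N(d₁) = 0.731937,  N(d₂) = 0.400875,  e^(−rT) = 0.958367
E₀ = V₀·N(d₁) − D·e^(−rT)·N(d₂)
   = 597.1478·0.731937 − 531.0344·0.958367·0.400875 = 233.058843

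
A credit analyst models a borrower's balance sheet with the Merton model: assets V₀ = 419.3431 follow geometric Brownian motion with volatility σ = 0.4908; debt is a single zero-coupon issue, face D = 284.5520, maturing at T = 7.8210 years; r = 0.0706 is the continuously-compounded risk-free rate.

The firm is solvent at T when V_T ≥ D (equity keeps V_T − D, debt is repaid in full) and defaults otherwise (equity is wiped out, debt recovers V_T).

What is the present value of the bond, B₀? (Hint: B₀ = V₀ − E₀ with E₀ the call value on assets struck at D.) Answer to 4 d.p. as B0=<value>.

B0=117.5287

d₁ = [ln(V₀/D) + (r + σ²/2)T] / (σ√T)
   = [ln(419.3431/284.5520) + (0.0706 + 0.5·0.4908²)·7.8210] / (0.4908·√7.8210)
   = [0.387773 + 1.494142] / 1.372574 = 1.371085
d₂ = d₁ − σ√T = 1.371085 − 1.372574 = -0.001489
N(d₁) = 0.914826,  N(d₂) = 0.499406,  e^(−rT) = 0.575703
E₀ = V₀·N(d₁) − D·e^(−rT)·N(d₂)
   = 419.3431·0.914826 − 284.5520·0.575703·0.499406 = 301.814388
B₀ = V₀ − E₀ = 419.3431 − 301.814388 = 117.528712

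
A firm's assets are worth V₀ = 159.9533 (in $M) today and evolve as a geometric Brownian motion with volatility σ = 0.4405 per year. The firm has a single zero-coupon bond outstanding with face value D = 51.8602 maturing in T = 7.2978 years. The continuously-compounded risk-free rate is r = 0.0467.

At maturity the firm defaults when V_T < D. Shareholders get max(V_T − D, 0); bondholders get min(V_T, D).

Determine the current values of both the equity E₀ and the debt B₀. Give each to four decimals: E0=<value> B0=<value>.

d₁ = [ln(V₀/D) + (r + σ²/2)T] / (σ√T)
   = [ln(159.9533/51.8602) + (0.0467 + 0.5·0.4405²)·7.2978] / (0.4405·√7.2978)
   = [1.126330 + 1.048841] / 1.189986 = 1.827896
d₂ = d₁ − σ√T = 1.827896 − 1.189986 = 0.637910
N(d₁) = 0.966217,  N(d₂) = 0.738234,  e^(−rT) = 0.711196
E₀ = V₀·N(d₁) − D·e^(−rT)·N(d₂)
   = 159.9533·0.966217 − 51.8602·0.711196·0.738234 = 127.321560
B₀ = V₀ − E₀ = 159.9533 − 127.321560 = 32.631740

E0=127.3216 B0=32.6317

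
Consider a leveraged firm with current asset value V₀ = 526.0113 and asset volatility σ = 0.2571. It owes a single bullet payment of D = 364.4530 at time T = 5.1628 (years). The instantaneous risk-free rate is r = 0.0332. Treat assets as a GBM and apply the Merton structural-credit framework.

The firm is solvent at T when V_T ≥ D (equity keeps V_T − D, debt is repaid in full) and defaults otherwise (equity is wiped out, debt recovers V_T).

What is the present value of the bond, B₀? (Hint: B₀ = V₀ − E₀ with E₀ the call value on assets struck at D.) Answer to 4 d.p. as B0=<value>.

B0=284.9702

d₁ = [ln(V₀/D) + (r + σ²/2)T] / (σ√T)
   = [ln(526.0113/364.4530) + (0.0332 + 0.5·0.2571²)·5.1628] / (0.2571·√5.1628)
   = [0.366925 + 0.342037] / 0.584177 = 1.213607
d₂ = d₁ − σ√T = 1.213607 − 0.584177 = 0.629429
N(d₁) = 0.887551,  N(d₂) = 0.735466,  e^(−rT) = 0.842480
E₀ = V₀·N(d₁) − D·e^(−rT)·N(d₂)
   = 526.0113·0.887551 − 364.4530·0.842480·0.735466 = 241.041093
B₀ = V₀ − E₀ = 526.0113 − 241.041093 = 284.970207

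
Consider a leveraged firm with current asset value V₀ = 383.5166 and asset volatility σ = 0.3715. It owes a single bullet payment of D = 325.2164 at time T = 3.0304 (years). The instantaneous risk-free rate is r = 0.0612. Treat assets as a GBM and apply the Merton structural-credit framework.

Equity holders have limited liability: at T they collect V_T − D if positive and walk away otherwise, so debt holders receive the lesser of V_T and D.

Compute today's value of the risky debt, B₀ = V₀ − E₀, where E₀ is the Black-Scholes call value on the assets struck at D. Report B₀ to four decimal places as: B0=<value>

d₁ = [ln(V₀/D) + (r + σ²/2)T] / (σ√T)
   = [ln(383.5166/325.2164) + (0.0612 + 0.5·0.3715²)·3.0304] / (0.3715·√3.0304)
   = [0.164892 + 0.394577] / 0.646709 = 0.865101
d₂ = d₁ − σ√T = 0.865101 − 0.646709 = 0.218393
N(d₁) = 0.806508,  N(d₂) = 0.586438,  e^(−rT) = 0.830722
E₀ = V₀·N(d₁) − D·e^(−rT)·N(d₂)
   = 383.5166·0.806508 − 325.2164·0.830722·0.586438 = 150.874655
B₀ = V₀ − E₀ = 383.5166 − 150.874655 = 232.641945

B0=232.6419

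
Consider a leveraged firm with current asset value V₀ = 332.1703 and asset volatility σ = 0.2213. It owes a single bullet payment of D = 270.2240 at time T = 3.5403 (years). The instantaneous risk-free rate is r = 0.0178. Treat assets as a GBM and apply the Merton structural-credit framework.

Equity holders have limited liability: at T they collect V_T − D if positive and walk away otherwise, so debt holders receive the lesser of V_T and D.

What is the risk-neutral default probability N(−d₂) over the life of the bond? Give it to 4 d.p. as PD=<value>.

PD=0.3304

d₁ = [ln(V₀/D) + (r + σ²/2)T] / (σ√T)
   = [ln(332.1703/270.2240) + (0.0178 + 0.5·0.2213²)·3.5403] / (0.2213·√3.5403)
   = [0.206397 + 0.149708] / 0.416391 = 0.855217
d₂ = d₁ − σ√T = 0.855217 − 0.416391 = 0.438826
risk-neutral PD = N(−d₂) = N(-0.438826) = 0.330394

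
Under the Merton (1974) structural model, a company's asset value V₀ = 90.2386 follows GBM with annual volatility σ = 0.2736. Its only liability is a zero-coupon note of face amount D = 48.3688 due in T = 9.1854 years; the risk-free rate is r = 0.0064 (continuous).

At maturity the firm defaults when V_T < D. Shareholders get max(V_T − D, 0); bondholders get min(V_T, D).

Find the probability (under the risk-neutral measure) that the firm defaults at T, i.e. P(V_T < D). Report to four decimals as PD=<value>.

d₁ = [ln(V₀/D) + (r + σ²/2)T] / (σ√T)
   = [ln(90.2386/48.3688) + (0.0064 + 0.5·0.2736²)·9.1854] / (0.2736·√9.1854)
   = [0.623602 + 0.402582] / 0.829211 = 1.237543
d₂ = d₁ − σ√T = 1.237543 − 0.829211 = 0.408332
risk-neutral PD = N(−d₂) = N(-0.408332) = 0.341515

PD=0.3415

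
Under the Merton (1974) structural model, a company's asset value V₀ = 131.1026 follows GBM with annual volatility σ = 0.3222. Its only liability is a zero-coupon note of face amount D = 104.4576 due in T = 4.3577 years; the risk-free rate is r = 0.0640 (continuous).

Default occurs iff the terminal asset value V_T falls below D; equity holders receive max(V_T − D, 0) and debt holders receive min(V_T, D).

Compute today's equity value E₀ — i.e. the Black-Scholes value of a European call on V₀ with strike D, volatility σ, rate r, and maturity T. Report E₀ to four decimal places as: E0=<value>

d₁ = [ln(V₀/D) + (r + σ²/2)T] / (σ√T)
   = [ln(131.1026/104.4576) + (0.0640 + 0.5·0.3222²)·4.3577] / (0.3222·√4.3577)
   = [0.227199 + 0.505085] / 0.672596 = 1.088743
d₂ = d₁ − σ√T = 1.088743 − 0.672596 = 0.416148
N(d₁) = 0.861866,  N(d₂) = 0.661349,  e^(−rT) = 0.756621
E₀ = V₀·N(d₁) − D·e^(−rT)·N(d₂)
   = 131.1026·0.861866 − 104.4576·0.756621·0.661349 = 60.723342

E0=60.7233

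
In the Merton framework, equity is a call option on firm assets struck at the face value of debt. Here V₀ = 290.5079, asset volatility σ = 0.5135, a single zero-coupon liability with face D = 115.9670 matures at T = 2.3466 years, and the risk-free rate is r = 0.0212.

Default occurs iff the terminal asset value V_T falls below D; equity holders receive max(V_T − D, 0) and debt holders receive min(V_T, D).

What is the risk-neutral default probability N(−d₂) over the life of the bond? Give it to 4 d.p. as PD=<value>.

d₁ = [ln(V₀/D) + (r + σ²/2)T] / (σ√T)
   = [ln(290.5079/115.9670) + (0.0212 + 0.5·0.5135²)·2.3466] / (0.5135·√2.3466)
   = [0.918325 + 0.359126] / 0.786611 = 1.623994
d₂ = d₁ − σ√T = 1.623994 − 0.786611 = 0.837383
risk-neutral PD = N(−d₂) = N(-0.837383) = 0.201189

PD=0.2012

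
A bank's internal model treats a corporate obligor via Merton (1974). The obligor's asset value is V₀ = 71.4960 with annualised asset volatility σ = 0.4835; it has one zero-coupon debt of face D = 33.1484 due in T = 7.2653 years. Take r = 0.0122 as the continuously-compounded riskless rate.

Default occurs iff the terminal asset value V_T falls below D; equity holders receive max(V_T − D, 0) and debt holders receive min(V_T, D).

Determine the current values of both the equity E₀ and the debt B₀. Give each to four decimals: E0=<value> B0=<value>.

d₁ = [ln(V₀/D) + (r + σ²/2)T] / (σ√T)
   = [ln(71.4960/33.1484) + (0.0122 + 0.5·0.4835²)·7.2653] / (0.4835·√7.2653)
   = [0.768647 + 0.937849] / 1.303237 = 1.309430
d₂ = d₁ − σ√T = 1.309430 − 1.303237 = 0.006193
N(d₁) = 0.904806,  N(d₂) = 0.502471,  e^(−rT) = 0.915178
E₀ = V₀·N(d₁) − D·e^(−rT)·N(d₂)
   = 71.4960·0.904806 − 33.1484·0.915178·0.502471 = 49.446684
B₀ = V₀ − E₀ = 71.4960 − 49.446684 = 22.049316

E0=49.4467 B0=22.0493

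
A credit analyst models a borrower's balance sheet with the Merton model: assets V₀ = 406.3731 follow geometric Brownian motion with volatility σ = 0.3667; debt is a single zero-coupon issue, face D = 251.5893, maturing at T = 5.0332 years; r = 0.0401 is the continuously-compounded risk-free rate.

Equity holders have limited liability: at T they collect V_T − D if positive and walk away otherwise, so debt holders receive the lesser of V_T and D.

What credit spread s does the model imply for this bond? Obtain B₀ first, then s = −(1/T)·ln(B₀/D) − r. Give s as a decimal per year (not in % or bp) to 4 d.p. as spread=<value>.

spread=0.0267

d₁ = [ln(V₀/D) + (r + σ²/2)T] / (σ√T)
   = [ln(406.3731/251.5893) + (0.0401 + 0.5·0.3667²)·5.0332] / (0.3667·√5.0332)
   = [0.479474 + 0.540236] / 0.822684 = 1.239491
d₂ = d₁ − σ√T = 1.239491 − 0.822684 = 0.416807
N(d₁) = 0.892418,  N(d₂) = 0.661590,  e^(−rT) = 0.817233
E₀ = V₀·N(d₁) − D·e^(−rT)·N(d₂)
   = 406.3731·0.892418 − 251.5893·0.817233·0.661590 = 226.627128
B₀ = V₀ − E₀ = 406.3731 − 226.627128 = 179.745972
spread = −(1/T)·ln(B₀/D) − r = −(1/5.0332)·ln(179.745972/251.5893) − 0.0401 = 0.02670708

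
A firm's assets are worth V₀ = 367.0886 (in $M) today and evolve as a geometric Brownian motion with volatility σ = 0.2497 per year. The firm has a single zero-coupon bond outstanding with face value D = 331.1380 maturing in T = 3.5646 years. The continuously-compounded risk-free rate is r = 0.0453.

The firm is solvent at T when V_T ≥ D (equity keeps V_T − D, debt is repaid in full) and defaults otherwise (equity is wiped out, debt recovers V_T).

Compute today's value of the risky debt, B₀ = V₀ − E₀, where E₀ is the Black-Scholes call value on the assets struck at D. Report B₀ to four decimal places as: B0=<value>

d₁ = [ln(V₀/D) + (r + σ²/2)T] / (σ√T)
   = [ln(367.0886/331.1380) + (0.0453 + 0.5·0.2497²)·3.5646] / (0.2497·√3.5646)
   = [0.103068 + 0.272603] / 0.471437 = 0.796863
d₂ = d₁ − σ√T = 0.796863 − 0.471437 = 0.325426
N(d₁) = 0.787235,  N(d₂) = 0.627571,  e^(−rT) = 0.850887
E₀ = V₀·N(d₁) − D·e^(−rT)·N(d₂)
   = 367.0886·0.787235 − 331.1380·0.850887·0.627571 = 112.160044
B₀ = V₀ − E₀ = 367.0886 − 112.160044 = 254.928556

B0=254.9286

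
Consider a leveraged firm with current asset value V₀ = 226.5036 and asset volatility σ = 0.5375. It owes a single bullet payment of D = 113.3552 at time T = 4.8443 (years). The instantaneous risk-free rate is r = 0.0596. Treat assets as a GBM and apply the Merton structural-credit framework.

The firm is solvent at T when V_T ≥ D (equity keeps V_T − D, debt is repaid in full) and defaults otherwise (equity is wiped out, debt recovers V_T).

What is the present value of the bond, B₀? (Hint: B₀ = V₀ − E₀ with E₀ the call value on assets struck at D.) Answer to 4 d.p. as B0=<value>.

d₁ = [ln(V₀/D) + (r + σ²/2)T] / (σ√T)
   = [ln(226.5036/113.3552) + (0.0596 + 0.5·0.5375²)·4.8443] / (0.5375·√4.8443)
   = [0.692235 + 0.988495] / 1.183025 = 1.420704
d₂ = d₁ − σ√T = 1.420704 − 1.183025 = 0.237679
N(d₁) = 0.922299,  N(d₂) = 0.593935,  e^(−rT) = 0.749222
E₀ = V₀·N(d₁) − D·e^(−rT)·N(d₂)
   = 226.5036·0.922299 − 113.3552·0.749222·0.593935 = 158.462139
B₀ = V₀ − E₀ = 226.5036 − 158.462139 = 68.041461

B0=68.0415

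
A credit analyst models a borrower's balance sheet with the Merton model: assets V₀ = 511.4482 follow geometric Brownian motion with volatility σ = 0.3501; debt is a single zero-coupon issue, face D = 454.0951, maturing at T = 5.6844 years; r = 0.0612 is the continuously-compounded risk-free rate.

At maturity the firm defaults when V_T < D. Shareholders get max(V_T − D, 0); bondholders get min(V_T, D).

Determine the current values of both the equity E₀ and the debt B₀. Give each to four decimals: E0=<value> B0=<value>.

E0=248.9465 B0=262.5017

d₁ = [ln(V₀/D) + (r + σ²/2)T] / (σ√T)
   = [ln(511.4482/454.0951) + (0.0612 + 0.5·0.3501²)·5.6844] / (0.3501·√5.6844)
   = [0.118940 + 0.696254] / 0.834708 = 0.976621
d₂ = d₁ − σ√T = 0.976621 − 0.834708 = 0.141914
N(d₁) = 0.835622,  N(d₂) = 0.556426,  e^(−rT) = 0.706180
E₀ = V₀·N(d₁) − D·e^(−rT)·N(d₂)
   = 511.4482·0.835622 − 454.0951·0.706180·0.556426 = 248.946541
B₀ = V₀ − E₀ = 511.4482 − 248.946541 = 262.501659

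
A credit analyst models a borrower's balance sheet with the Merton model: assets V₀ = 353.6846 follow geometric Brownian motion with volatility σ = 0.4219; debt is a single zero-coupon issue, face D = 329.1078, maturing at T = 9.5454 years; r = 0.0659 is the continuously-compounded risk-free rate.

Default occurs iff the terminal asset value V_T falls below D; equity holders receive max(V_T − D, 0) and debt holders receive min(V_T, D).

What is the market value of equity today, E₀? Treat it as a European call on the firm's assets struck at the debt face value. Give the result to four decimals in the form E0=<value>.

E0=232.4976

d₁ = [ln(V₀/D) + (r + σ²/2)T] / (σ√T)
   = [ln(353.6846/329.1078) + (0.0659 + 0.5·0.4219²)·9.5454] / (0.4219·√9.5454)
   = [0.072020 + 1.478581] / 1.303487 = 1.189579
d₂ = d₁ − σ√T = 1.189579 − 1.303487 = -0.113907
N(d₁) = 0.882894,  N(d₂) = 0.454656,  e^(−rT) = 0.533102
E₀ = V₀·N(d₁) − D·e^(−rT)·N(d₂)
   = 353.6846·0.882894 − 329.1078·0.533102·0.454656 = 232.497567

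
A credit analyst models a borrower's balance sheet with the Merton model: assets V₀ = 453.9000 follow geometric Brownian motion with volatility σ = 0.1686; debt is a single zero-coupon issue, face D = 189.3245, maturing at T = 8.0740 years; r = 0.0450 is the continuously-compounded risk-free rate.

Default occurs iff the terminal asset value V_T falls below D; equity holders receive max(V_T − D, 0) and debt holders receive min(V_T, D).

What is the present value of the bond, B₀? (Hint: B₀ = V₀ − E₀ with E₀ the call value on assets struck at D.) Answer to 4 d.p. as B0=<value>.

B0=131.4718

d₁ = [ln(V₀/D) + (r + σ²/2)T] / (σ√T)
   = [ln(453.9000/189.3245) + (0.0450 + 0.5·0.1686²)·8.0740] / (0.1686·√8.0740)
   = [0.874414 + 0.478086] / 0.479073 = 2.823159
d₂ = d₁ − σ√T = 2.823159 − 0.479073 = 2.344086
N(d₁) = 0.997622,  N(d₂) = 0.990463,  e^(−rT) = 0.695357
E₀ = V₀·N(d₁) − D·e^(−rT)·N(d₂)
   = 453.9000·0.997622 − 189.3245·0.695357·0.990463 = 322.428196
B₀ = V₀ − E₀ = 453.9000 − 322.428196 = 131.471804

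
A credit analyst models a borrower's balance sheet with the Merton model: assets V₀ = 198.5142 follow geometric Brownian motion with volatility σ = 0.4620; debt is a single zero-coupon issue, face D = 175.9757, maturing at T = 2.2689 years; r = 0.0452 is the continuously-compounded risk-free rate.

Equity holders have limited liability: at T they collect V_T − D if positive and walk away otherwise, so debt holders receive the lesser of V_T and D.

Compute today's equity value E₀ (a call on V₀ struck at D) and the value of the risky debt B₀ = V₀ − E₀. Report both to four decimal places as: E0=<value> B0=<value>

d₁ = [ln(V₀/D) + (r + σ²/2)T] / (σ√T)
   = [ln(198.5142/175.9757) + (0.0452 + 0.5·0.4620²)·2.2689] / (0.4620·√2.2689)
   = [0.120515 + 0.344696] / 0.695905 = 0.668498
d₂ = d₁ − σ√T = 0.668498 − 0.695905 = -0.027407
N(d₁) = 0.748092,  N(d₂) = 0.489068,  e^(−rT) = 0.902529
E₀ = V₀·N(d₁) − D·e^(−rT)·N(d₂)
   = 198.5142·0.748092 − 175.9757·0.902529·0.489068 = 70.831603
B₀ = V₀ − E₀ = 198.5142 − 70.831603 = 127.682597

E0=70.8316 B0=127.6826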